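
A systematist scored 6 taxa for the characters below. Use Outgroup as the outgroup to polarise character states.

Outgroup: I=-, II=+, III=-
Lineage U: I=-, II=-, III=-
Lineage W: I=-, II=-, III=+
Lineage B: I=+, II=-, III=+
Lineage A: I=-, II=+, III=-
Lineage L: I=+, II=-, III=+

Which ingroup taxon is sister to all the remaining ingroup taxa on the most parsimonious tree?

Character polarity is set by the outgroup: the derived state is whichever differs from the outgroup's state, so for II the derived state is '-', and for the remaining characters it is '+'.
Only Lineage B and Lineage L show the derived state '+' for I, supporting them as a clade.
Only Lineage B, Lineage L, Lineage U, and Lineage W show the derived state '-' for II, supporting them as a clade.
III: derived state '+' in Lineage B, Lineage L, and Lineage W only — synapomorphy for {Lineage B, Lineage L, Lineage W}.
Most parsimonious ingroup topology: ((Lineage U,(Lineage W,(Lineage B,Lineage L))),Lineage A).
Lineage A is sister to the clade containing all other ingroup taxa, so it is the earliest-diverging (most basal) ingroup lineage.

Lineage A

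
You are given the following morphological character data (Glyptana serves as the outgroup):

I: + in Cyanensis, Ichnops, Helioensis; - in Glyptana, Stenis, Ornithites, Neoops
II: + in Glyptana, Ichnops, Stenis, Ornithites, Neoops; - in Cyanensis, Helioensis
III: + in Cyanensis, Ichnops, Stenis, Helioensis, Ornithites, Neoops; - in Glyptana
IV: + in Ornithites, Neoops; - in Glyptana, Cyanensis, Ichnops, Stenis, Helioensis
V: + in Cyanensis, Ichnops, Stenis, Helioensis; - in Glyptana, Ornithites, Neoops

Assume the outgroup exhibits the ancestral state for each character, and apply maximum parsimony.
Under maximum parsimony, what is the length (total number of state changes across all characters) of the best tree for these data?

Character polarity is set by the outgroup: the derived state is whichever differs from the outgroup's state, so for II the derived state is '-', and for the remaining characters it is '+'.
Only Cyanensis, Helioensis, and Ichnops show the derived state '+' for I, supporting them as a clade.
II: derived state '-' in Cyanensis and Helioensis only — synapomorphy for {Cyanensis, Helioensis}.
III (derived state '+') is shared by all ingroup taxa — unites the whole ingroup.
IV (derived state '+') is shared by Neoops and Ornithites — a synapomorphy uniting that clade.
Only Cyanensis, Helioensis, Ichnops, and Stenis show the derived state '+' for V, supporting them as a clade.
Most parsimonious ingroup topology: ((((Cyanensis,Helioensis),Ichnops),Stenis),(Ornithites,Neoops)).
Changes per character on this tree: I: 1; II: 1; III: 1; IV: 1; V: 1.
Total = 5.

5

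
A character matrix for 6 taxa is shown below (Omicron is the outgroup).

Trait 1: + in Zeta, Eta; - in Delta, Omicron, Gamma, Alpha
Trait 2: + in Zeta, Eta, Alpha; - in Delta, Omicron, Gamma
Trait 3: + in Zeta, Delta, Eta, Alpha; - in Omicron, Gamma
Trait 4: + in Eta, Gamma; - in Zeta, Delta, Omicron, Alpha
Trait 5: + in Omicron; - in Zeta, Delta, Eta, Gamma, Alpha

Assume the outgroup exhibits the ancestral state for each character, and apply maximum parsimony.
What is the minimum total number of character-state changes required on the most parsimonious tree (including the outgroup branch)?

Character polarity is set by the outgroup: the derived state is whichever differs from the outgroup's state, so for Trait 5 the derived state is '-', and for the remaining characters it is '+'.
Trait 1 (derived state '+') is shared by Eta and Zeta — a synapomorphy uniting that clade.
Trait 2: derived state '+' in Alpha, Eta, and Zeta only — synapomorphy for {Alpha, Eta, Zeta}.
Trait 3 (derived state '+') is shared by Alpha, Delta, Eta, and Zeta — a synapomorphy uniting that clade.
Trait 4 (state '+') occurs in Eta and Gamma but conflicts with the nesting implied by the other characters — most parsimoniously interpreted as homoplasy.
Trait 5 (derived state '-') is shared by all ingroup taxa — unites the whole ingroup.
Most parsimonious ingroup topology: (Gamma,(Delta,((Zeta,Eta),Alpha))).
Changes per character on this tree: Trait 1: 1; Trait 2: 1; Trait 3: 1; Trait 4: 2; Trait 5: 1.
Total = 6.

6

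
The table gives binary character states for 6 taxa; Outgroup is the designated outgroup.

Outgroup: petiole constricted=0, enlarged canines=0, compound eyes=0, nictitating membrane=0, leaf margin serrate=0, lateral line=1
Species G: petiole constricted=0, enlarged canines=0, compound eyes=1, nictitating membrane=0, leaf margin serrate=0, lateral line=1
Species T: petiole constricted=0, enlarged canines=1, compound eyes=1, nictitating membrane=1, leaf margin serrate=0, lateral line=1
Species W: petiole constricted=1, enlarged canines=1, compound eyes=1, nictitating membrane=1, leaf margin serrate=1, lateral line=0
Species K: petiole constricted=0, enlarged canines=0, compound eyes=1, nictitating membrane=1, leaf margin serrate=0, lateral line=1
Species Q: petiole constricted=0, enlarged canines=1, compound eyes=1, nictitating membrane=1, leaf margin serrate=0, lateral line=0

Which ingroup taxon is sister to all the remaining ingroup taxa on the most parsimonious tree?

Character polarity is set by the outgroup: the derived state is whichever differs from the outgroup's state, so for lateral line the derived state is '0', and for the remaining characters it is '1'.
petiole constricted: derived state '1' in Species W only — an autapomorphy, so it tells us nothing about relationships among taxa.
enlarged canines: derived state '1' in Species Q, Species T, and Species W only — synapomorphy for {Species Q, Species T, Species W}.
compound eyes (derived state '1') is shared by all ingroup taxa — unites the whole ingroup.
nictitating membrane: derived state '1' in Species K, Species Q, Species T, and Species W only — synapomorphy for {Species K, Species Q, Species T, Species W}.
leaf margin serrate (derived state '1') is unique to Species W (autapomorphy; uninformative for grouping).
lateral line (derived state '0') is shared by Species Q and Species W — a synapomorphy uniting that clade.
Most parsimonious ingroup topology: (Species G,((Species T,(Species W,Species Q)),Species K)).
Species G is sister to the clade containing all other ingroup taxa, so it is the earliest-diverging (most basal) ingroup lineage.

Species G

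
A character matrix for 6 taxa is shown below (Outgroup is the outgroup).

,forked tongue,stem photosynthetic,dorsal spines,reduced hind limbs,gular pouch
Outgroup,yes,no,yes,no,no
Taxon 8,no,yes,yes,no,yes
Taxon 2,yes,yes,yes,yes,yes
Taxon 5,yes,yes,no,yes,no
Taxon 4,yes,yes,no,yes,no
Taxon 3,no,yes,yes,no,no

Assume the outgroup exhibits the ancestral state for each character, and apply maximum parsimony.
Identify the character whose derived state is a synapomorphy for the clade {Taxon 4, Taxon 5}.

dorsal spines

Character polarity is set by the outgroup: the derived state is whichever differs from the outgroup's state, so for forked tongue, dorsal spines the derived state is 'no', and for the remaining characters it is 'yes'.
Only Taxon 3 and Taxon 8 show the derived state 'no' for forked tongue, supporting them as a clade.
stem photosynthetic (derived state 'yes') is shared by all ingroup taxa — unites the whole ingroup.
dorsal spines: derived state 'no' in Taxon 4 and Taxon 5 only — synapomorphy for {Taxon 4, Taxon 5}.
reduced hind limbs (derived state 'yes') is shared by Taxon 2, Taxon 4, and Taxon 5 — a synapomorphy uniting that clade.
gular pouch groups Taxon 2 and Taxon 8, which is incompatible with the clades supported by the remaining characters; treating it as convergent (homoplasy) costs fewer steps than any alternative tree.
Most parsimonious ingroup topology: ((Taxon 8,Taxon 3),(Taxon 2,(Taxon 5,Taxon 4))).
The clade {Taxon 4, Taxon 5} is supported by dorsal spines: its derived state 'no' occurs in exactly those taxa and in no other taxon (including the outgroup).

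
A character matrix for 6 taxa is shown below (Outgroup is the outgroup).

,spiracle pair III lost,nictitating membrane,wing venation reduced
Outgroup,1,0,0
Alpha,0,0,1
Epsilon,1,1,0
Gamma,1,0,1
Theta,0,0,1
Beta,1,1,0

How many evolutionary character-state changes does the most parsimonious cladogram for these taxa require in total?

Character polarity is set by the outgroup: the derived state is whichever differs from the outgroup's state, so for spiracle pair III lost the derived state is '0', and for the remaining characters it is '1'.
spiracle pair III lost (derived state '0') is shared by Alpha and Theta — a synapomorphy uniting that clade.
nictitating membrane (derived state '1') is shared by Beta and Epsilon — a synapomorphy uniting that clade.
Only Alpha, Gamma, and Theta show the derived state '1' for wing venation reduced, supporting them as a clade.
Most parsimonious ingroup topology: (((Alpha,Theta),Gamma),(Epsilon,Beta)).
Changes per character on this tree: spiracle pair III lost: 1; nictitating membrane: 1; wing venation reduced: 1.
Total = 3.

3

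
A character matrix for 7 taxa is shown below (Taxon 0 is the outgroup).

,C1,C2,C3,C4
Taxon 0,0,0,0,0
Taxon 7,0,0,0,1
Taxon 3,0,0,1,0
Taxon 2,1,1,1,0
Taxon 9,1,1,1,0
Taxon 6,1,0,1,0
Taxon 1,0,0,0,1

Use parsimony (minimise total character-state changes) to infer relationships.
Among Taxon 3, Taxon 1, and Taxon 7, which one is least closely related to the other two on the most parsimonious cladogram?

The outgroup has state '0' for every character, so '1' is the derived state throughout.
Only Taxon 2, Taxon 6, and Taxon 9 show the derived state '1' for C1, supporting them as a clade.
C2 (derived state '1') is shared by Taxon 2 and Taxon 9 — a synapomorphy uniting that clade.
C3: derived state '1' in Taxon 2, Taxon 3, Taxon 6, and Taxon 9 only — synapomorphy for {Taxon 2, Taxon 3, Taxon 6, Taxon 9}.
C4 (derived state '1') is shared by Taxon 1 and Taxon 7 — a synapomorphy uniting that clade.
Most parsimonious ingroup topology: ((Taxon 7,Taxon 1),(Taxon 3,((Taxon 2,Taxon 9),Taxon 6))).
Taxon 1 and Taxon 7 share a more recent common ancestor with each other than either does with Taxon 3, so Taxon 3 is the least closely related of the three.

Taxon 3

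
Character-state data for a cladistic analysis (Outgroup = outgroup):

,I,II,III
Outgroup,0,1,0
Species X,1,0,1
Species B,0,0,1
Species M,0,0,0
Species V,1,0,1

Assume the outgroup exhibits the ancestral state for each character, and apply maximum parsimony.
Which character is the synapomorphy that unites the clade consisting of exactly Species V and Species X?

Character polarity is set by the outgroup: the derived state is whichever differs from the outgroup's state, so for II the derived state is '0', and for the remaining characters it is '1'.
Only Species V and Species X show the derived state '1' for I, supporting them as a clade.
All ingroup taxa share the derived state '0' for II; it defines the ingroup but does not resolve relationships within it.
Only Species B, Species V, and Species X show the derived state '1' for III, supporting them as a clade.
Most parsimonious ingroup topology: (((Species X,Species V),Species B),Species M).
The clade {Species V, Species X} is supported by I: its derived state '1' occurs in exactly those taxa and in no other taxon (including the outgroup).

I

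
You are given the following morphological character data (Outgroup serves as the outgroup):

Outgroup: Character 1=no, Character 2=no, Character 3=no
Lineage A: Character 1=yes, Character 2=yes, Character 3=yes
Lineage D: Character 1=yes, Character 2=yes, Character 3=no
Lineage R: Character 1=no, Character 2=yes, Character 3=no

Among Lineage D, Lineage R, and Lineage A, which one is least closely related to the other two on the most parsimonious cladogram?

Lineage R

The outgroup has state 'no' for every character, so 'yes' is the derived state throughout.
Only Lineage A and Lineage D show the derived state 'yes' for Character 1, supporting them as a clade.
All ingroup taxa share the derived state 'yes' for Character 2; it defines the ingroup but does not resolve relationships within it.
Character 3 (derived state 'yes') is unique to Lineage A (autapomorphy; uninformative for grouping).
Most parsimonious ingroup topology: ((Lineage A,Lineage D),Lineage R).
Lineage A and Lineage D share a more recent common ancestor with each other than either does with Lineage R, so Lineage R is the least closely related of the three.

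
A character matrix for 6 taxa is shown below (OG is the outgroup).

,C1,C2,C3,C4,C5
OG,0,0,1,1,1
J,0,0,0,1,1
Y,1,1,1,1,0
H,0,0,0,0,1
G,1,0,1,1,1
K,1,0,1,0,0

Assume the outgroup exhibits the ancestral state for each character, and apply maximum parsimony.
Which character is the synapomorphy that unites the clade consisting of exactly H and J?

C3

Character polarity is set by the outgroup: the derived state is whichever differs from the outgroup's state, so for C3, C4, C5 the derived state is '0', and for the remaining characters it is '1'.
C1: derived state '1' in G, K, and Y only — synapomorphy for {G, K, Y}.
C2 (derived state '1') is unique to Y (autapomorphy; uninformative for grouping).
C3 (derived state '0') is shared by H and J — a synapomorphy uniting that clade.
C4 groups H and K, which is incompatible with the clades supported by the remaining characters; treating it as convergent (homoplasy) costs fewer steps than any alternative tree.
Only K and Y show the derived state '0' for C5, supporting them as a clade.
Most parsimonious ingroup topology: ((J,H),((Y,K),G)).
The clade {H, J} is supported by C3: its derived state '0' occurs in exactly those taxa and in no other taxon (including the outgroup).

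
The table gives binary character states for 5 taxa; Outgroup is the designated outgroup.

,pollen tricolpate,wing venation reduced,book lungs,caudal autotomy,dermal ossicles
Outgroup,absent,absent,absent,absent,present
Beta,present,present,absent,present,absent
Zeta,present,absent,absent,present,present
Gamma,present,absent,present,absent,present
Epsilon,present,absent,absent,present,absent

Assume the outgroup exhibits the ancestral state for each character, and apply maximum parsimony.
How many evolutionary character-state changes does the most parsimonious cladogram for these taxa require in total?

5

Character polarity is set by the outgroup: the derived state is whichever differs from the outgroup's state, so for dermal ossicles the derived state is 'absent', and for the remaining characters it is 'present'.
All ingroup taxa share the derived state 'present' for pollen tricolpate; it defines the ingroup but does not resolve relationships within it.
wing venation reduced (derived state 'present') is unique to Beta (autapomorphy; uninformative for grouping).
book lungs: derived state 'present' in Gamma only — an autapomorphy, so it tells us nothing about relationships among taxa.
caudal autotomy: derived state 'present' in Beta, Epsilon, and Zeta only — synapomorphy for {Beta, Epsilon, Zeta}.
Only Beta and Epsilon show the derived state 'absent' for dermal ossicles, supporting them as a clade.
Most parsimonious ingroup topology: (((Beta,Epsilon),Zeta),Gamma).
Changes per character on this tree: pollen tricolpate: 1; wing venation reduced: 1; book lungs: 1; caudal autotomy: 1; dermal ossicles: 1.
Total = 5.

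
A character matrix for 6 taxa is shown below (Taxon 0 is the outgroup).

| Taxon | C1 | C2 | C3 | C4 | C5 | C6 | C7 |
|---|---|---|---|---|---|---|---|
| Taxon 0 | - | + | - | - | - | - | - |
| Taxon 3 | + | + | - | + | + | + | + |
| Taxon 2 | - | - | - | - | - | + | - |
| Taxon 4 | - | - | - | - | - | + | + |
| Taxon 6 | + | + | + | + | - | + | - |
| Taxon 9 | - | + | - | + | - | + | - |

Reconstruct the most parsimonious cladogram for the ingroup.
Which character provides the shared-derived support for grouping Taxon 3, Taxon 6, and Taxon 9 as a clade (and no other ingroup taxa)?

C4

Character polarity is set by the outgroup: the derived state is whichever differs from the outgroup's state, so for C2 the derived state is '-', and for the remaining characters it is '+'.
C1: derived state '+' in Taxon 3 and Taxon 6 only — synapomorphy for {Taxon 3, Taxon 6}.
Only Taxon 2 and Taxon 4 show the derived state '-' for C2, supporting them as a clade.
C3: derived state '+' in Taxon 6 only — an autapomorphy, so it tells us nothing about relationships among taxa.
Only Taxon 3, Taxon 6, and Taxon 9 show the derived state '+' for C4, supporting them as a clade.
C5: derived state '+' in Taxon 3 only — an autapomorphy, so it tells us nothing about relationships among taxa.
C6 (derived state '+') is shared by all ingroup taxa — unites the whole ingroup.
C7 groups Taxon 3 and Taxon 4, which is incompatible with the clades supported by the remaining characters; treating it as convergent (homoplasy) costs fewer steps than any alternative tree.
Most parsimonious ingroup topology: (((Taxon 3,Taxon 6),Taxon 9),(Taxon 2,Taxon 4)).
The clade {Taxon 3, Taxon 6, Taxon 9} is supported by C4: its derived state '+' occurs in exactly those taxa and in no other taxon (including the outgroup).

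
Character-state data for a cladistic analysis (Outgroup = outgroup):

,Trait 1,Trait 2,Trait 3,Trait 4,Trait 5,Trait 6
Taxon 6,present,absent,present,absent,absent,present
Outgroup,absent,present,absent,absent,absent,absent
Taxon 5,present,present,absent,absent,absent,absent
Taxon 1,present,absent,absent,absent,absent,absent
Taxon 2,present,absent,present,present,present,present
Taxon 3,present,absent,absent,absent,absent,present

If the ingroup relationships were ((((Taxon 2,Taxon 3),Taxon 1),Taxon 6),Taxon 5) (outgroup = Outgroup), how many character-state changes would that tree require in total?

Map each character onto ((((Taxon 2,Taxon 3),Taxon 1),Taxon 6),Taxon 5) (rooted by Outgroup) and count the minimum state changes it requires (Fitch parsimony):
Trait 1: 1; Trait 2: 1; Trait 3: 2; Trait 4: 1; Trait 5: 1; Trait 6: 2.
Total tree length = 8.

8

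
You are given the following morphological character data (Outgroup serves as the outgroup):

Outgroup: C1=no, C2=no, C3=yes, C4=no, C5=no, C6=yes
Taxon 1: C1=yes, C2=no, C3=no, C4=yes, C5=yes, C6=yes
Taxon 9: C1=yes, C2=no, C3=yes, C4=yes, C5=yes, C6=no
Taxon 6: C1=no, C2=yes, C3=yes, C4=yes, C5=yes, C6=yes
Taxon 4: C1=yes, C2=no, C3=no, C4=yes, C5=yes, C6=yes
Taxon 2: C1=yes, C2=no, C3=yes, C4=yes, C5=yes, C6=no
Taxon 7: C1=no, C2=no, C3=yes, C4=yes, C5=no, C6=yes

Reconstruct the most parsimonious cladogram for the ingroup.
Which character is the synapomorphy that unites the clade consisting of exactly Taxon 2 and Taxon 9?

C6

Character polarity is set by the outgroup: the derived state is whichever differs from the outgroup's state, so for C3, C6 the derived state is 'no', and for the remaining characters it is 'yes'.
C1: derived state 'yes' in Taxon 1, Taxon 2, Taxon 4, and Taxon 9 only — synapomorphy for {Taxon 1, Taxon 2, Taxon 4, Taxon 9}.
C2: derived state 'yes' in Taxon 6 only — an autapomorphy, so it tells us nothing about relationships among taxa.
C3 (derived state 'no') is shared by Taxon 1 and Taxon 4 — a synapomorphy uniting that clade.
All ingroup taxa share the derived state 'yes' for C4; it defines the ingroup but does not resolve relationships within it.
Only Taxon 1, Taxon 2, Taxon 4, Taxon 6, and Taxon 9 show the derived state 'yes' for C5, supporting them as a clade.
Only Taxon 2 and Taxon 9 show the derived state 'no' for C6, supporting them as a clade.
Most parsimonious ingroup topology: ((((Taxon 1,Taxon 4),(Taxon 9,Taxon 2)),Taxon 6),Taxon 7).
The clade {Taxon 2, Taxon 9} is supported by C6: its derived state 'no' occurs in exactly those taxa and in no other taxon (including the outgroup).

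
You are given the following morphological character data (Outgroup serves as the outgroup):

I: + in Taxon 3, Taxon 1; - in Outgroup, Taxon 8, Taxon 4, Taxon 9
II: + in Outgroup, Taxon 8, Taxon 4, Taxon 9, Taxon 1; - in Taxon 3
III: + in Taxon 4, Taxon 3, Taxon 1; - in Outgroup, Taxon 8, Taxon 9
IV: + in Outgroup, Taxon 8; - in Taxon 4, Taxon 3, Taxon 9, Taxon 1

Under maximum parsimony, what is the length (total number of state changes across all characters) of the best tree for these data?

4

Character polarity is set by the outgroup: the derived state is whichever differs from the outgroup's state, so for II, IV the derived state is '-', and for the remaining characters it is '+'.
I (derived state '+') is shared by Taxon 1 and Taxon 3 — a synapomorphy uniting that clade.
II: derived state '-' in Taxon 3 only — an autapomorphy, so it tells us nothing about relationships among taxa.
III (derived state '+') is shared by Taxon 1, Taxon 3, and Taxon 4 — a synapomorphy uniting that clade.
IV (derived state '-') is shared by Taxon 1, Taxon 3, Taxon 4, and Taxon 9 — a synapomorphy uniting that clade.
Most parsimonious ingroup topology: (Taxon 8,((Taxon 4,(Taxon 3,Taxon 1)),Taxon 9)).
Changes per character on this tree: I: 1; II: 1; III: 1; IV: 1.
Total = 4.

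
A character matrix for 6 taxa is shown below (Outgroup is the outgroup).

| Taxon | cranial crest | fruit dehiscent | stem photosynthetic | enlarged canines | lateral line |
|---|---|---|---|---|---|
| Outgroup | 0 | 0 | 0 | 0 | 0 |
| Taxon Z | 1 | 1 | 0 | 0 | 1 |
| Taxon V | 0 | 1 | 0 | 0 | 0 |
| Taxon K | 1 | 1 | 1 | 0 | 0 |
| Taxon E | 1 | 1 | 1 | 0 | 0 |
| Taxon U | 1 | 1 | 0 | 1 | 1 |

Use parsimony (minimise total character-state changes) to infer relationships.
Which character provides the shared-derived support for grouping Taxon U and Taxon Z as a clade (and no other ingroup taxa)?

The outgroup has state '0' for every character, so '1' is the derived state throughout.
cranial crest: derived state '1' in Taxon E, Taxon K, Taxon U, and Taxon Z only — synapomorphy for {Taxon E, Taxon K, Taxon U, Taxon Z}.
All ingroup taxa share the derived state '1' for fruit dehiscent; it defines the ingroup but does not resolve relationships within it.
stem photosynthetic (derived state '1') is shared by Taxon E and Taxon K — a synapomorphy uniting that clade.
enlarged canines: derived state '1' in Taxon U only — an autapomorphy, so it tells us nothing about relationships among taxa.
Only Taxon U and Taxon Z show the derived state '1' for lateral line, supporting them as a clade.
Most parsimonious ingroup topology: (((Taxon Z,Taxon U),(Taxon K,Taxon E)),Taxon V).
The clade {Taxon U, Taxon Z} is supported by lateral line: its derived state '1' occurs in exactly those taxa and in no other taxon (including the outgroup).

lateral line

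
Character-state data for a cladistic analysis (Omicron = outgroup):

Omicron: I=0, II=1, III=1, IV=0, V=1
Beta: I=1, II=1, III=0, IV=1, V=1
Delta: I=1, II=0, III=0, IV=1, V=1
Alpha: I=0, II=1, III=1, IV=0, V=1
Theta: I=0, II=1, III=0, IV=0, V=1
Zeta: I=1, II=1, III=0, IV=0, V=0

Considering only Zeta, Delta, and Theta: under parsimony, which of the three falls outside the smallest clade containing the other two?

Theta

Character polarity is set by the outgroup: the derived state is whichever differs from the outgroup's state, so for II, III, V the derived state is '0', and for the remaining characters it is '1'.
Only Beta, Delta, and Zeta show the derived state '1' for I, supporting them as a clade.
II: derived state '0' in Delta only — an autapomorphy, so it tells us nothing about relationships among taxa.
III (derived state '0') is shared by Beta, Delta, Theta, and Zeta — a synapomorphy uniting that clade.
Only Beta and Delta show the derived state '1' for IV, supporting them as a clade.
V: derived state '0' in Zeta only — an autapomorphy, so it tells us nothing about relationships among taxa.
Most parsimonious ingroup topology: ((((Beta,Delta),Zeta),Theta),Alpha).
Zeta and Delta share a more recent common ancestor with each other than either does with Theta, so Theta is the least closely related of the three.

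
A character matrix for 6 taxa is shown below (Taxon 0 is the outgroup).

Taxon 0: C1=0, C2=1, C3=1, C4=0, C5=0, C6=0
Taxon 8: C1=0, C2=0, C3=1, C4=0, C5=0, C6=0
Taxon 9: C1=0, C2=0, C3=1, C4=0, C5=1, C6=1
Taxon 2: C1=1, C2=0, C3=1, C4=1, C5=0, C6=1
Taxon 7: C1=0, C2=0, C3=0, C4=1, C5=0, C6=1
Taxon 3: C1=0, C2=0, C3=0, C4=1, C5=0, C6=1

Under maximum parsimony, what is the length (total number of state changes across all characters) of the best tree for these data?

Character polarity is set by the outgroup: the derived state is whichever differs from the outgroup's state, so for C2, C3 the derived state is '0', and for the remaining characters it is '1'.
C1 (derived state '1') is unique to Taxon 2 (autapomorphy; uninformative for grouping).
C2 (derived state '0') is shared by all ingroup taxa — unites the whole ingroup.
C3: derived state '0' in Taxon 3 and Taxon 7 only — synapomorphy for {Taxon 3, Taxon 7}.
Only Taxon 2, Taxon 3, and Taxon 7 show the derived state '1' for C4, supporting them as a clade.
C5 (derived state '1') is unique to Taxon 9 (autapomorphy; uninformative for grouping).
Only Taxon 2, Taxon 3, Taxon 7, and Taxon 9 show the derived state '1' for C6, supporting them as a clade.
Most parsimonious ingroup topology: (Taxon 8,(Taxon 9,(Taxon 2,(Taxon 7,Taxon 3)))).
Changes per character on this tree: C1: 1; C2: 1; C3: 1; C4: 1; C5: 1; C6: 1.
Total = 6.

6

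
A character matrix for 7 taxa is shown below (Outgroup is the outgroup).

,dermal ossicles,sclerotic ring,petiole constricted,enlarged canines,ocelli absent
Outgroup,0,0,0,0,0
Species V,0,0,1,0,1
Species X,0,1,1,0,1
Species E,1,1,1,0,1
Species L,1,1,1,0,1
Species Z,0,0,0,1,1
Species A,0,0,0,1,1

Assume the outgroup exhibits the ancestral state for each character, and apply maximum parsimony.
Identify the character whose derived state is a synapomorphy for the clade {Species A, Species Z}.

The outgroup has state '0' for every character, so '1' is the derived state throughout.
Only Species E and Species L show the derived state '1' for dermal ossicles, supporting them as a clade.
sclerotic ring: derived state '1' in Species E, Species L, and Species X only — synapomorphy for {Species E, Species L, Species X}.
petiole constricted: derived state '1' in Species E, Species L, Species V, and Species X only — synapomorphy for {Species E, Species L, Species V, Species X}.
Only Species A and Species Z show the derived state '1' for enlarged canines, supporting them as a clade.
All ingroup taxa share the derived state '1' for ocelli absent; it defines the ingroup but does not resolve relationships within it.
Most parsimonious ingroup topology: ((Species V,(Species X,(Species E,Species L))),(Species Z,Species A)).
The clade {Species A, Species Z} is supported by enlarged canines: its derived state '1' occurs in exactly those taxa and in no other taxon (including the outgroup).

enlarged canines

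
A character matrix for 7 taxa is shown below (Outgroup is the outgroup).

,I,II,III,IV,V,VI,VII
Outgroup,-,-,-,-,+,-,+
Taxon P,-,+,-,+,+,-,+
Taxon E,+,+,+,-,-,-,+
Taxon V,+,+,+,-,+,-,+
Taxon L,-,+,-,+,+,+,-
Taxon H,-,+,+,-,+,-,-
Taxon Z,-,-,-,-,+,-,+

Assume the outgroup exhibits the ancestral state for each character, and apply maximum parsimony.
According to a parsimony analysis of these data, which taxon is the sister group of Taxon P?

Taxon L

Character polarity is set by the outgroup: the derived state is whichever differs from the outgroup's state, so for V, VII the derived state is '-', and for the remaining characters it is '+'.
I: derived state '+' in Taxon E and Taxon V only — synapomorphy for {Taxon E, Taxon V}.
II: derived state '+' in Taxon E, Taxon H, Taxon L, Taxon P, and Taxon V only — synapomorphy for {Taxon E, Taxon H, Taxon L, Taxon P, Taxon V}.
III: derived state '+' in Taxon E, Taxon H, and Taxon V only — synapomorphy for {Taxon E, Taxon H, Taxon V}.
Only Taxon L and Taxon P show the derived state '+' for IV, supporting them as a clade.
V: derived state '-' in Taxon E only — an autapomorphy, so it tells us nothing about relationships among taxa.
VI (derived state '+') is unique to Taxon L (autapomorphy; uninformative for grouping).
VII (state '-') occurs in Taxon H and Taxon L but conflicts with the nesting implied by the other characters — most parsimoniously interpreted as homoplasy.
Most parsimonious ingroup topology: (((Taxon P,Taxon L),((Taxon E,Taxon V),Taxon H)),Taxon Z).
Taxon P and Taxon L form a cherry on this tree, so they are sister taxa.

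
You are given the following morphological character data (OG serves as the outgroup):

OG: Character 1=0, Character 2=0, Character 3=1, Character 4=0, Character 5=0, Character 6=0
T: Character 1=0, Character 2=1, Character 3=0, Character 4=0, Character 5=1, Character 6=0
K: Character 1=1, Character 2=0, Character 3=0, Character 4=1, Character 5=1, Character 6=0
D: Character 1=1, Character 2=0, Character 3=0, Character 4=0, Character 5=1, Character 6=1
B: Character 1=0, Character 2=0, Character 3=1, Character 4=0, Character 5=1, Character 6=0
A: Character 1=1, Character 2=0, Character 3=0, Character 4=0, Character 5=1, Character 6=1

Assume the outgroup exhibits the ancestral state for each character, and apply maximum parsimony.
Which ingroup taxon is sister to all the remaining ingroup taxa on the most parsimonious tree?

Character polarity is set by the outgroup: the derived state is whichever differs from the outgroup's state, so for Character 3 the derived state is '0', and for the remaining characters it is '1'.
Character 1: derived state '1' in A, D, and K only — synapomorphy for {A, D, K}.
Character 2: derived state '1' in T only — an autapomorphy, so it tells us nothing about relationships among taxa.
Only A, D, K, and T show the derived state '0' for Character 3, supporting them as a clade.
Character 4: derived state '1' in K only — an autapomorphy, so it tells us nothing about relationships among taxa.
All ingroup taxa share the derived state '1' for Character 5; it defines the ingroup but does not resolve relationships within it.
Character 6 (derived state '1') is shared by A and D — a synapomorphy uniting that clade.
Most parsimonious ingroup topology: ((T,(K,(D,A))),B).
B is sister to the clade containing all other ingroup taxa, so it is the earliest-diverging (most basal) ingroup lineage.

B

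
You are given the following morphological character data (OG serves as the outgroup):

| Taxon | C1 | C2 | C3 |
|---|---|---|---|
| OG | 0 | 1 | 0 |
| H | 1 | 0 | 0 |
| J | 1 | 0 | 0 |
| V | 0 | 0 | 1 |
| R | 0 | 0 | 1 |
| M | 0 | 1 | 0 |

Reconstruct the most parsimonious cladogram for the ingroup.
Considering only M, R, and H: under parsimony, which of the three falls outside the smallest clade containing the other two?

Character polarity is set by the outgroup: the derived state is whichever differs from the outgroup's state, so for C2 the derived state is '0', and for the remaining characters it is '1'.
C1 (derived state '1') is shared by H and J — a synapomorphy uniting that clade.
Only H, J, R, and V show the derived state '0' for C2, supporting them as a clade.
C3: derived state '1' in R and V only — synapomorphy for {R, V}.
Most parsimonious ingroup topology: (((H,J),(V,R)),M).
R and H share a more recent common ancestor with each other than either does with M, so M is the least closely related of the three.

M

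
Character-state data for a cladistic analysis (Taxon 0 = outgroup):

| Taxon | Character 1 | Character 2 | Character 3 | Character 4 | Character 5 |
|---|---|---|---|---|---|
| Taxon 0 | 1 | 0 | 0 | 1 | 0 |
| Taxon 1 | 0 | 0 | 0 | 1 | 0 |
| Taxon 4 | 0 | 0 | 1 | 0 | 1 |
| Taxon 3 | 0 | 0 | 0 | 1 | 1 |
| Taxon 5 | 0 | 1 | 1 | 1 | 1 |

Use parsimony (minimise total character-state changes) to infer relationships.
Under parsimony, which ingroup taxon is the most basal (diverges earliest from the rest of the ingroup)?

Character polarity is set by the outgroup: the derived state is whichever differs from the outgroup's state, so for Character 1, Character 4 the derived state is '0', and for the remaining characters it is '1'.
All ingroup taxa share the derived state '0' for Character 1; it defines the ingroup but does not resolve relationships within it.
Character 2: derived state '1' in Taxon 5 only — an autapomorphy, so it tells us nothing about relationships among taxa.
Only Taxon 4 and Taxon 5 show the derived state '1' for Character 3, supporting them as a clade.
Character 4: derived state '0' in Taxon 4 only — an autapomorphy, so it tells us nothing about relationships among taxa.
Character 5 (derived state '1') is shared by Taxon 3, Taxon 4, and Taxon 5 — a synapomorphy uniting that clade.
Most parsimonious ingroup topology: (Taxon 1,((Taxon 4,Taxon 5),Taxon 3)).
Taxon 1 is sister to the clade containing all other ingroup taxa, so it is the earliest-diverging (most basal) ingroup lineage.

Taxon 1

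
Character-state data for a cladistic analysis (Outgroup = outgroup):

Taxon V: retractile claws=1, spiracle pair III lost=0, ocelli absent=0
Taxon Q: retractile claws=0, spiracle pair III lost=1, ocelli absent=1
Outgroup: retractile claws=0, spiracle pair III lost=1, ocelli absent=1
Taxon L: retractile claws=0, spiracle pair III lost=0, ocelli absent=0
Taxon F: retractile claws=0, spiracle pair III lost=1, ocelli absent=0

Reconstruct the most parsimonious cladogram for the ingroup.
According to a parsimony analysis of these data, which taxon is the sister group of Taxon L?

Character polarity is set by the outgroup: the derived state is whichever differs from the outgroup's state, so for spiracle pair III lost, ocelli absent the derived state is '0', and for the remaining characters it is '1'.
retractile claws (derived state '1') is unique to Taxon V (autapomorphy; uninformative for grouping).
spiracle pair III lost (derived state '0') is shared by Taxon L and Taxon V — a synapomorphy uniting that clade.
ocelli absent: derived state '0' in Taxon F, Taxon L, and Taxon V only — synapomorphy for {Taxon F, Taxon L, Taxon V}.
Most parsimonious ingroup topology: (((Taxon V,Taxon L),Taxon F),Taxon Q).
Taxon L and Taxon V form a cherry on this tree, so they are sister taxa.

Taxon V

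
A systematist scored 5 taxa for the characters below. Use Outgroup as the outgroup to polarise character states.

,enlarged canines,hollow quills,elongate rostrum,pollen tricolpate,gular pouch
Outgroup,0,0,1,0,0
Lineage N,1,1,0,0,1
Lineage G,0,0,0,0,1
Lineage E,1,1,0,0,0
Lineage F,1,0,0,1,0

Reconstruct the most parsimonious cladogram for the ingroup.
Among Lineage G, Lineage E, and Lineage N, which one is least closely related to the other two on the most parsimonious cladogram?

Character polarity is set by the outgroup: the derived state is whichever differs from the outgroup's state, so for elongate rostrum the derived state is '0', and for the remaining characters it is '1'.
enlarged canines: derived state '1' in Lineage E, Lineage F, and Lineage N only — synapomorphy for {Lineage E, Lineage F, Lineage N}.
Only Lineage E and Lineage N show the derived state '1' for hollow quills, supporting them as a clade.
elongate rostrum (derived state '0') is shared by all ingroup taxa — unites the whole ingroup.
pollen tricolpate: derived state '1' in Lineage F only — an autapomorphy, so it tells us nothing about relationships among taxa.
gular pouch groups Lineage G and Lineage N, which is incompatible with the clades supported by the remaining characters; treating it as convergent (homoplasy) costs fewer steps than any alternative tree.
Most parsimonious ingroup topology: (((Lineage N,Lineage E),Lineage F),Lineage G).
Lineage N and Lineage E share a more recent common ancestor with each other than either does with Lineage G, so Lineage G is the least closely related of the three.

Lineage G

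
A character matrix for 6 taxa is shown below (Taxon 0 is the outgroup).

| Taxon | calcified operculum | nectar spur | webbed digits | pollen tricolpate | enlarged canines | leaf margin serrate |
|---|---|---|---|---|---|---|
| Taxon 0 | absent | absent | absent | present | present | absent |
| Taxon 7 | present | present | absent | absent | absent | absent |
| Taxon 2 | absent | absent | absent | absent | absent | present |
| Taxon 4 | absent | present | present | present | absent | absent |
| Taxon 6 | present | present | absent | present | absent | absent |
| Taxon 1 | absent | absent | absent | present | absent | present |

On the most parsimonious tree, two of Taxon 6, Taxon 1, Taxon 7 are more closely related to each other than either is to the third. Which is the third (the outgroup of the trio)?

Taxon 1

Character polarity is set by the outgroup: the derived state is whichever differs from the outgroup's state, so for pollen tricolpate, enlarged canines the derived state is 'absent', and for the remaining characters it is 'present'.
calcified operculum (derived state 'present') is shared by Taxon 6 and Taxon 7 — a synapomorphy uniting that clade.
nectar spur (derived state 'present') is shared by Taxon 4, Taxon 6, and Taxon 7 — a synapomorphy uniting that clade.
webbed digits (derived state 'present') is unique to Taxon 4 (autapomorphy; uninformative for grouping).
pollen tricolpate (state 'absent') occurs in Taxon 2 and Taxon 7 but conflicts with the nesting implied by the other characters — most parsimoniously interpreted as homoplasy.
enlarged canines (derived state 'absent') is shared by all ingroup taxa — unites the whole ingroup.
leaf margin serrate (derived state 'present') is shared by Taxon 1 and Taxon 2 — a synapomorphy uniting that clade.
Most parsimonious ingroup topology: (((Taxon 7,Taxon 6),Taxon 4),(Taxon 2,Taxon 1)).
Taxon 6 and Taxon 7 share a more recent common ancestor with each other than either does with Taxon 1, so Taxon 1 is the least closely related of the three.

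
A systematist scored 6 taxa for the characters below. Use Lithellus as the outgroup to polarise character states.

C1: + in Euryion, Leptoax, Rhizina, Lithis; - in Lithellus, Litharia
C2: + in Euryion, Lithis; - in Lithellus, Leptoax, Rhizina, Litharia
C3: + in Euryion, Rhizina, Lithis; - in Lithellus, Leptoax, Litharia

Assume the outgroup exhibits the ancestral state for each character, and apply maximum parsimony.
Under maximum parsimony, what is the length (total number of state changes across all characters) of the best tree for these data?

3

The outgroup has state '-' for every character, so '+' is the derived state throughout.
C1 (derived state '+') is shared by Euryion, Leptoax, Lithis, and Rhizina — a synapomorphy uniting that clade.
Only Euryion and Lithis show the derived state '+' for C2, supporting them as a clade.
Only Euryion, Lithis, and Rhizina show the derived state '+' for C3, supporting them as a clade.
Most parsimonious ingroup topology: ((((Euryion,Lithis),Rhizina),Leptoax),Litharia).
Changes per character on this tree: C1: 1; C2: 1; C3: 1.
Total = 3.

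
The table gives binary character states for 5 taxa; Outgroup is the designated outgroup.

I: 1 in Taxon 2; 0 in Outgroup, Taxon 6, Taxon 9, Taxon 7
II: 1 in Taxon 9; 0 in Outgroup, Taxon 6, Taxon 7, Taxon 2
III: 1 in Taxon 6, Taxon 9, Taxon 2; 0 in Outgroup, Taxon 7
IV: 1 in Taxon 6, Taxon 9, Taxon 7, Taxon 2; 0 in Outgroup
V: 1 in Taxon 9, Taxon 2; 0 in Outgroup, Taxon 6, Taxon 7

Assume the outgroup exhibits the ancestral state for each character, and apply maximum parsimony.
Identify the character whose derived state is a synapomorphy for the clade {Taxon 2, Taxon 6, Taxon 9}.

The outgroup has state '0' for every character, so '1' is the derived state throughout.
I (derived state '1') is unique to Taxon 2 (autapomorphy; uninformative for grouping).
II (derived state '1') is unique to Taxon 9 (autapomorphy; uninformative for grouping).
III (derived state '1') is shared by Taxon 2, Taxon 6, and Taxon 9 — a synapomorphy uniting that clade.
IV (derived state '1') is shared by all ingroup taxa — unites the whole ingroup.
V: derived state '1' in Taxon 2 and Taxon 9 only — synapomorphy for {Taxon 2, Taxon 9}.
Most parsimonious ingroup topology: ((Taxon 6,(Taxon 9,Taxon 2)),Taxon 7).
The clade {Taxon 2, Taxon 6, Taxon 9} is supported by III: its derived state '1' occurs in exactly those taxa and in no other taxon (including the outgroup).

III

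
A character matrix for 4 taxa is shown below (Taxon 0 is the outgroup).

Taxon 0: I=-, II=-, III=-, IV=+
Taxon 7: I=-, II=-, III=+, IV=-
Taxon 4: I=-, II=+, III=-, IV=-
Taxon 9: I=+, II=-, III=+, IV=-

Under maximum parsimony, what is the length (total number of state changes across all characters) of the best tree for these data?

Character polarity is set by the outgroup: the derived state is whichever differs from the outgroup's state, so for IV the derived state is '-', and for the remaining characters it is '+'.
I (derived state '+') is unique to Taxon 9 (autapomorphy; uninformative for grouping).
II (derived state '+') is unique to Taxon 4 (autapomorphy; uninformative for grouping).
III (derived state '+') is shared by Taxon 7 and Taxon 9 — a synapomorphy uniting that clade.
IV (derived state '-') is shared by all ingroup taxa — unites the whole ingroup.
Most parsimonious ingroup topology: ((Taxon 7,Taxon 9),Taxon 4).
Changes per character on this tree: I: 1; II: 1; III: 1; IV: 1.
Total = 4.

4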